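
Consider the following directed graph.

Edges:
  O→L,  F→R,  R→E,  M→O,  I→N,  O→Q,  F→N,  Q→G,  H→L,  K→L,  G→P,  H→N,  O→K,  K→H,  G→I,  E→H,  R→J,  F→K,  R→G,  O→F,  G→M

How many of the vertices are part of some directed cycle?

A vertex is on a directed cycle iff it belongs to a strongly connected component of size ≥ 2 (or has a self-loop).
The vertices on cycles are {F, G, M, O, Q, R} — 6 in total.

6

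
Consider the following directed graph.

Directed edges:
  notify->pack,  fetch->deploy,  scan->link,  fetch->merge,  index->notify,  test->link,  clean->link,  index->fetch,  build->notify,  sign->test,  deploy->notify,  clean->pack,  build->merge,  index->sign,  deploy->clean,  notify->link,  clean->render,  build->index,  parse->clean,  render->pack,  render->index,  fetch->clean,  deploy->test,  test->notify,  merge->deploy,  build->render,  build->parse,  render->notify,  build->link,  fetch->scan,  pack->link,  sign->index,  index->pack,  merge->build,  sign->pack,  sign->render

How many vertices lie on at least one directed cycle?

9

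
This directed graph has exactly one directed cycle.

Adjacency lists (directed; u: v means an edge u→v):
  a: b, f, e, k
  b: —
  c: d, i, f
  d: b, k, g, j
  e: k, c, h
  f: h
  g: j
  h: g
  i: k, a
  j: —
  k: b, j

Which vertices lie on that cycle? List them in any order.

DFS with gray/black marking from c:
c gray
  d gray
    b gray
    b black
    k gray
      k→b: b black — skip
      j gray
      j black
    k black
    g gray
      g→j: j black — skip
    g black
    d→j: j black — skip
  d black
  i gray
    i→k: k black — skip
    a gray
      a→b: b black — skip
      f gray
        h gray
          h→g: g black — skip
        h black
      f black
      e gray
        e→k: k black — skip
        e→c: c is gray → back edge
Back edge closes the cycle c → i → a → e → c; its vertices are {a, c, e, i}.

a, c, e, i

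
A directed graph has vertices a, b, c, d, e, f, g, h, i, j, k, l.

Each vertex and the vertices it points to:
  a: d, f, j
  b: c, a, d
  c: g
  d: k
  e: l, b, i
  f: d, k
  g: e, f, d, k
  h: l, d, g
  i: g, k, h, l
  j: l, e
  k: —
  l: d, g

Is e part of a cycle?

Yes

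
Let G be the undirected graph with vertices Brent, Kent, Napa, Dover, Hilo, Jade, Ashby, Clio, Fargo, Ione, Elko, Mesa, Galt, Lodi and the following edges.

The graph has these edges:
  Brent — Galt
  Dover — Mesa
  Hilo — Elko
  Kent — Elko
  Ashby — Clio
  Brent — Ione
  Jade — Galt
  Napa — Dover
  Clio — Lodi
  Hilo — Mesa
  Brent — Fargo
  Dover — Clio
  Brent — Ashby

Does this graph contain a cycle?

DFS, tracking each vertex's parent; an edge to a visited non-parent vertex closes a cycle.
Start from Fargo:
visit Fargo (parent –)
  visit Brent (parent Fargo)
    visit Ione (parent Brent)
      Ione–Brent: parent, skip
    visit Galt (parent Brent)
      visit Jade (parent Galt)
        Jade–Galt: parent, skip
      Galt–Brent: parent, skip
    Brent–Fargo: parent, skip
    visit Ashby (parent Brent)
      Ashby–Brent: parent, skip
      visit Clio (parent Ashby)
        visit Dover (parent Clio)
          visit Mesa (parent Dover)
            visit Hilo (parent Mesa)
              Hilo–Mesa: parent, skip
              visit Elko (parent Hilo)
                visit Kent (parent Elko)
                  Kent–Elko: parent, skip
                Elko–Hilo: parent, skip
            Mesa–Dover: parent, skip
          Dover–Clio: parent, skip
          visit Napa (parent Dover)
            Napa–Dover: parent, skip
        visit Lodi (parent Clio)
          Lodi–Clio: parent, skip
        Clio–Ashby: parent, skip
No non-parent visited neighbor found — the graph is a forest.

No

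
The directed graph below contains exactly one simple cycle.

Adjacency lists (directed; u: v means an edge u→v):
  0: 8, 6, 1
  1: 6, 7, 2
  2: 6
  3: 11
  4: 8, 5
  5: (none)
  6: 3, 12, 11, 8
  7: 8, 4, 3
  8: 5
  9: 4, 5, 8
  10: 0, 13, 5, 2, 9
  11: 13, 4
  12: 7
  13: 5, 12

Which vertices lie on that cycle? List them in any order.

3, 7, 11, 12, 13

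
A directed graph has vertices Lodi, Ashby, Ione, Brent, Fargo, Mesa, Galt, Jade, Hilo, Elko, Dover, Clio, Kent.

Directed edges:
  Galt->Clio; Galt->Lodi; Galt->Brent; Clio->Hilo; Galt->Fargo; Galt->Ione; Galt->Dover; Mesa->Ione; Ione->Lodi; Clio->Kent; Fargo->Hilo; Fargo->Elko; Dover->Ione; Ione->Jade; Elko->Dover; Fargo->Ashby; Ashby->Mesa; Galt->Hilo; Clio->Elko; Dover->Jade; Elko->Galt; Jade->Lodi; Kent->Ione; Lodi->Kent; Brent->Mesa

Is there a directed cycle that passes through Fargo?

Fargo is on a cycle iff Fargo can reach itself via ≥1 edge.
Fargo → Elko → Galt → Fargo — yes.

Yes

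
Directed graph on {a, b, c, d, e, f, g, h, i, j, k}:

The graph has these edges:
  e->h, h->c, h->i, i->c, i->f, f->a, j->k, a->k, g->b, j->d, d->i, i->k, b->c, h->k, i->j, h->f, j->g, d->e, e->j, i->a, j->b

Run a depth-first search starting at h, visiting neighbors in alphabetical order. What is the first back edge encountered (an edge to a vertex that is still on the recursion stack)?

e->h

DFS from h (visiting neighbors in alphabetical order); mark gray on enter, black on exit:
h gray
  c gray
  c black
  f gray
    a gray
      k gray
      k black
    a black
  f black
  i gray
    i→a: a black — skip
    i→c: c black — skip
    i→f: f black — skip
    j gray
      b gray
        b→c: c black — skip
      b black
      d gray
        e gray
          e→h: h is gray → back edge
First back edge: e → h.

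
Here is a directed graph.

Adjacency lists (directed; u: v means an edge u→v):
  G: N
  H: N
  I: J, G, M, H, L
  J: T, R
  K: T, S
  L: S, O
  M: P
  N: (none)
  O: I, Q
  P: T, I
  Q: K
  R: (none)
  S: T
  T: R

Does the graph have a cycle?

Yes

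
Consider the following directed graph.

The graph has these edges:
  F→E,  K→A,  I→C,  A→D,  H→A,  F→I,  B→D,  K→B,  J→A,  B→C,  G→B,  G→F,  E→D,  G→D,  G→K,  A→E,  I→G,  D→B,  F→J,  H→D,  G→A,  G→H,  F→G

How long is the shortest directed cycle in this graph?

2

For each vertex v, BFS finds the shortest path from v back to v.
The shortest such closed walk is F → G → F, length 2.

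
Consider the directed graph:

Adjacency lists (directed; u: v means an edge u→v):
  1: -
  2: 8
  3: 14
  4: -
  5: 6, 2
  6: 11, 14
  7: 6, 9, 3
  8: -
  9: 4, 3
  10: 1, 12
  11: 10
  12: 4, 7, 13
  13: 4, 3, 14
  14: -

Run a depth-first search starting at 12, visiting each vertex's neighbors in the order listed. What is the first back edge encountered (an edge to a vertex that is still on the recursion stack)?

10->12

DFS from 12 (visiting each vertex's neighbors in the order listed); mark gray on enter, black on exit:
12 gray
  4 gray
  4 black
  7 gray
    6 gray
      11 gray
        10 gray
          1 gray
          1 black
          10→12: 12 is gray → back edge
First back edge: 10 → 12.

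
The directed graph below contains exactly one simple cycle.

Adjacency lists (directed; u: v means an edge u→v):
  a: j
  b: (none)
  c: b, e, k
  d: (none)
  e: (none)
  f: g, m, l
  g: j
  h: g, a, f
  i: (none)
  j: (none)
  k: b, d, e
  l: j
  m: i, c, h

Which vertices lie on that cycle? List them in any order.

DFS with gray/black marking from m:
m gray
  i gray
  i black
  c gray
    b gray
    b black
    e gray
    e black
    k gray
      k→b: b black — skip
      d gray
      d black
      k→e: e black — skip
    k black
  c black
  h gray
    g gray
      j gray
      j black
    g black
    a gray
      a→j: j black — skip
    a black
    f gray
      f→g: g black — skip
      f→m: m is gray → back edge
Back edge closes the cycle m → h → f → m; its vertices are {f, h, m}.

f, h, m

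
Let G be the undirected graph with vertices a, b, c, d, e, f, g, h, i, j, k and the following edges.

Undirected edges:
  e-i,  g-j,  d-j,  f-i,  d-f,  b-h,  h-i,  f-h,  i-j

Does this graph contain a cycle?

Yes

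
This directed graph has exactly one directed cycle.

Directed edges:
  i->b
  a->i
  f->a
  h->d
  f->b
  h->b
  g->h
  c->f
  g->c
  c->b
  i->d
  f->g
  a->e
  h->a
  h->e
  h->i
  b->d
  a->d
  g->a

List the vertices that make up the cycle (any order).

DFS with gray/black marking from f:
f gray
  b gray
    d gray
    d black
  b black
  g gray
    h gray
      h→b: b black — skip
      a gray
        a→d: d black — skip
        e gray
        e black
        i gray
          i→d: d black — skip
          i→b: b black — skip
        i black
      a black
      h→d: d black — skip
      h→i: i black — skip
      h→e: e black — skip
    h black
    g→a: a black — skip
    c gray
      c→f: f is gray → back edge
Back edge closes the cycle f → g → c → f; its vertices are {c, f, g}.

c, f, g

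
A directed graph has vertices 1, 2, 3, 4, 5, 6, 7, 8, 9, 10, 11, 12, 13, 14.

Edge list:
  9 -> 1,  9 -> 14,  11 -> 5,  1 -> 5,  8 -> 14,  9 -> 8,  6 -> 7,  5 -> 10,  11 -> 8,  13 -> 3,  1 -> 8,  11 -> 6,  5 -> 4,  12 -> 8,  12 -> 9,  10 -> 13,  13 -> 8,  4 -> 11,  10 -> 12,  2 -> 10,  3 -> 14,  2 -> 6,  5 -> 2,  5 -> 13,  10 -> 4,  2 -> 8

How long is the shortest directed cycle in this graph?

3

For each vertex v, BFS finds the shortest path from v back to v.
The shortest such closed walk is 11 → 5 → 4 → 11, length 3.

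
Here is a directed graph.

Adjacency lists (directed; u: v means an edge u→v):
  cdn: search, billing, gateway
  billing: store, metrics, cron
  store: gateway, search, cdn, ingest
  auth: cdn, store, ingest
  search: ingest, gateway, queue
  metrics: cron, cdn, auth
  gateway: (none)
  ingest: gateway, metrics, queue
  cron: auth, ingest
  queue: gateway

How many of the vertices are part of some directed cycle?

8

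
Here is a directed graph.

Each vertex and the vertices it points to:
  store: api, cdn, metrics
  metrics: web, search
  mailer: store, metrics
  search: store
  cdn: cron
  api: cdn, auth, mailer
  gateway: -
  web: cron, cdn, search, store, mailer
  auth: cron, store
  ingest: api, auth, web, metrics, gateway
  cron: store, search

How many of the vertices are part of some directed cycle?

A vertex is on a directed cycle iff it belongs to a strongly connected component of size ≥ 2 (or has a self-loop).
The vertices on cycles are {api, cdn, web, auth, cron, store, mailer, search, metrics} — 9 in total.

9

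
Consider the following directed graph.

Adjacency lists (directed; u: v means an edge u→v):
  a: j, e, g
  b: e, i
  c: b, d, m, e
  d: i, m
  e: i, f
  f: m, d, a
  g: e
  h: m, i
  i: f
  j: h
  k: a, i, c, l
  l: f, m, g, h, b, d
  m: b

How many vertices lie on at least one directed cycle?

A vertex is on a directed cycle iff it belongs to a strongly connected component of size ≥ 2 (or has a self-loop).
The vertices on cycles are {a, b, d, e, f, g, h, i, j, m} — 10 in total.

10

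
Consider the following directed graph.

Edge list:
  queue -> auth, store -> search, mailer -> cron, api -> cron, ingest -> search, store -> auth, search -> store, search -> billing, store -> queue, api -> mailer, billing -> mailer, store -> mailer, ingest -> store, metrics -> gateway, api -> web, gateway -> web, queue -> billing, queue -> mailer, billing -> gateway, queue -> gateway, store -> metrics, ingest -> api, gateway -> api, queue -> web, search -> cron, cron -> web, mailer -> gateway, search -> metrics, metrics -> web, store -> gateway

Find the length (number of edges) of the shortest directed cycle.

2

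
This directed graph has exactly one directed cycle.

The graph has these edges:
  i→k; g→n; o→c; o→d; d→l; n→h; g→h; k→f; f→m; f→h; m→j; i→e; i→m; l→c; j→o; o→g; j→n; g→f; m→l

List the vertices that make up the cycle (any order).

DFS with gray/black marking from m:
m gray
  l gray
    c gray
    c black
  l black
  j gray
    o gray
      o→c: c black — skip
      d gray
        d→l: l black — skip
      d black
      g gray
        h gray
        h black
        n gray
          n→h: h black — skip
        n black
        f gray
          f→m: m is gray → back edge
Back edge closes the cycle m → j → o → g → f → m; its vertices are {f, g, j, m, o}.

f, g, j, m, o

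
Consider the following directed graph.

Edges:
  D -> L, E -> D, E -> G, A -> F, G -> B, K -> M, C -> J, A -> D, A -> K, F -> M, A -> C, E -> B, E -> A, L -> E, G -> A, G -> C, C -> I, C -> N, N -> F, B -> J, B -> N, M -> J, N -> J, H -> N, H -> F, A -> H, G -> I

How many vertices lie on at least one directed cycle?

A vertex is on a directed cycle iff it belongs to a strongly connected component of size ≥ 2 (or has a self-loop).
The vertices on cycles are {A, D, E, G, L} — 5 in total.

5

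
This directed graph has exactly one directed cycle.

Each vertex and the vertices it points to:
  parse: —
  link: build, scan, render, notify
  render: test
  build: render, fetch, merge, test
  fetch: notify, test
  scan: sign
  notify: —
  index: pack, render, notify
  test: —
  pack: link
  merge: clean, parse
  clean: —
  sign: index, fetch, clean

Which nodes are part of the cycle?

DFS with gray/black marking from link:
link gray
  build gray
    render gray
      test gray
      test black
    render black
    fetch gray
      notify gray
      notify black
      fetch→test: test black — skip
    fetch black
    merge gray
      clean gray
      clean black
      parse gray
      parse black
    merge black
    build→test: test black — skip
  build black
  scan gray
    sign gray
      index gray
        pack gray
          pack→link: link is gray → back edge
Back edge closes the cycle link → scan → sign → index → pack → link; its vertices are {link, pack, scan, sign, index}.

link, pack, scan, sign, index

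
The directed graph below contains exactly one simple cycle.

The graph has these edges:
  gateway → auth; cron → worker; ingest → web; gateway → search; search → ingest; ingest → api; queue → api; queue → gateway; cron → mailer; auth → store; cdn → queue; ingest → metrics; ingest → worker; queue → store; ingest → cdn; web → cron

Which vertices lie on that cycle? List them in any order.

cdn, queue, ingest, search, gateway

DFS with gray/black marking from cdn:
cdn gray
  queue gray
    api gray
    api black
    gateway gray
      auth gray
        store gray
        store black
      auth black
      search gray
        ingest gray
          ingest→api: api black — skip
          ingest→cdn: cdn is gray → back edge
Back edge closes the cycle cdn → queue → gateway → search → ingest → cdn; its vertices are {cdn, queue, ingest, search, gateway}.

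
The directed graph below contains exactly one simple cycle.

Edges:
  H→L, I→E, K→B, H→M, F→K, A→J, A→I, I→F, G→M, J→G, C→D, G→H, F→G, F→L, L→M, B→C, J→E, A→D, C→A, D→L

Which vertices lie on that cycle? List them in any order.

A, B, C, F, I, K

DFS with gray/black marking from C:
C gray
  A gray
    I gray
      F gray
        G gray
          M gray
          M black
          H gray
            L gray
              L→M: M black — skip
            L black
            H→M: M black — skip
          H black
        G black
        K gray
          B gray
            B→C: C is gray → back edge
Back edge closes the cycle C → A → I → F → K → B → C; its vertices are {A, B, C, F, I, K}.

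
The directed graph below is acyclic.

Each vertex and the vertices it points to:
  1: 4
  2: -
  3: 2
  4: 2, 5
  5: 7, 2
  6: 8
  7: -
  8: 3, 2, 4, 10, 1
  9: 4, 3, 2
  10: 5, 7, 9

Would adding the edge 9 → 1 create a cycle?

No

Adding 9→1 creates a cycle iff 1 can already reach 9.
Explore from 1: no path reaches 9. The graph stays acyclic.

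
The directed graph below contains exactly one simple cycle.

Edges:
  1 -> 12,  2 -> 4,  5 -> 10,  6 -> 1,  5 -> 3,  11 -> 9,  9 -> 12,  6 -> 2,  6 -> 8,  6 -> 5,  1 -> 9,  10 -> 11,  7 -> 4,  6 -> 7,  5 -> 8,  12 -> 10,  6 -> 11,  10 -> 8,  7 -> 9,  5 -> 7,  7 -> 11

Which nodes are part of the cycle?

DFS with gray/black marking from 10:
10 gray
  8 gray
  8 black
  11 gray
    9 gray
      12 gray
        12→10: 10 is gray → back edge
Back edge closes the cycle 10 → 11 → 9 → 12 → 10; its vertices are {9, 10, 11, 12}.

9, 10, 11, 12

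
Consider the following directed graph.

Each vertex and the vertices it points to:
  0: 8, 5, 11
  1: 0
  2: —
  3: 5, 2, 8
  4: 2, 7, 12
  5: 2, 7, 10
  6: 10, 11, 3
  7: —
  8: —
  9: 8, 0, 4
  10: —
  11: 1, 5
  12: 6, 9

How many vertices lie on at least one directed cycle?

A vertex is on a directed cycle iff it belongs to a strongly connected component of size ≥ 2 (or has a self-loop).
The vertices on cycles are {0, 1, 4, 9, 11, 12} — 6 in total.

6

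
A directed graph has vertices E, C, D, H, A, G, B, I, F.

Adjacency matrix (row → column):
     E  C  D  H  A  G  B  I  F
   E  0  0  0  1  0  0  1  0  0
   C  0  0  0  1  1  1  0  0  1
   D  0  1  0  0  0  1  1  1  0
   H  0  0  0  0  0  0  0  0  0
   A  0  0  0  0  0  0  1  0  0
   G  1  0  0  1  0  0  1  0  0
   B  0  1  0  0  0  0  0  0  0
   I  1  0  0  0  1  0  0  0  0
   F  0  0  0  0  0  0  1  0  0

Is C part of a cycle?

Yes

C is on a cycle iff C can reach itself via ≥1 edge.
C → G → B → C — yes.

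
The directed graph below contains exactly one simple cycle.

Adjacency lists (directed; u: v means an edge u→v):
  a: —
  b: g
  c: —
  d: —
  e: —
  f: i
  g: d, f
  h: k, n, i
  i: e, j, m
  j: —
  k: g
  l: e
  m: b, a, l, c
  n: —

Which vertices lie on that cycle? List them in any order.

DFS with gray/black marking from i:
i gray
  e gray
  e black
  j gray
  j black
  m gray
    b gray
      g gray
        d gray
        d black
        f gray
          f→i: i is gray → back edge
Back edge closes the cycle i → m → b → g → f → i; its vertices are {b, f, g, i, m}.

b, f, g, i, m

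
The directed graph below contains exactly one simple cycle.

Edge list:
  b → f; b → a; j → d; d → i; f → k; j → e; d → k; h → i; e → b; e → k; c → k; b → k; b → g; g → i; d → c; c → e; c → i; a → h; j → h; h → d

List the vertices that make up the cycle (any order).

DFS with gray/black marking from e:
e gray
  k gray
  k black
  b gray
    b→k: k black — skip
    f gray
      f→k: k black — skip
    f black
    g gray
      i gray
      i black
    g black
    a gray
      h gray
        d gray
          d→i: i black — skip
          d→k: k black — skip
          c gray
            c→i: i black — skip
            c→e: e is gray → back edge
Back edge closes the cycle e → b → a → h → d → c → e; its vertices are {a, b, c, d, e, h}.

a, b, c, d, e, h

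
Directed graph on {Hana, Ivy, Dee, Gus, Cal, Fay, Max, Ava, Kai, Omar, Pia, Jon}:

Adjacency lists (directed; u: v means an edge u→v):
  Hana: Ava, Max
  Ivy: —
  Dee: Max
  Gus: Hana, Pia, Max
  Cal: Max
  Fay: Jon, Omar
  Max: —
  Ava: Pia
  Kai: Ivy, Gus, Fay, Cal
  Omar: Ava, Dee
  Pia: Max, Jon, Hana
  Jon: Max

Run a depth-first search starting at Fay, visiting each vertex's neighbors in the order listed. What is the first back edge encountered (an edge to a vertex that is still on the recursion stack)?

Hana->Ava

DFS from Fay (visiting each vertex's neighbors in the order listed); mark gray on enter, black on exit:
Fay gray
  Jon gray
    Max gray
    Max black
  Jon black
  Omar gray
    Ava gray
      Pia gray
        Pia→Max: Max black — skip
        Pia→Jon: Jon black — skip
        Hana gray
          Hana→Ava: Ava is gray → back edge
First back edge: Hana → Ava.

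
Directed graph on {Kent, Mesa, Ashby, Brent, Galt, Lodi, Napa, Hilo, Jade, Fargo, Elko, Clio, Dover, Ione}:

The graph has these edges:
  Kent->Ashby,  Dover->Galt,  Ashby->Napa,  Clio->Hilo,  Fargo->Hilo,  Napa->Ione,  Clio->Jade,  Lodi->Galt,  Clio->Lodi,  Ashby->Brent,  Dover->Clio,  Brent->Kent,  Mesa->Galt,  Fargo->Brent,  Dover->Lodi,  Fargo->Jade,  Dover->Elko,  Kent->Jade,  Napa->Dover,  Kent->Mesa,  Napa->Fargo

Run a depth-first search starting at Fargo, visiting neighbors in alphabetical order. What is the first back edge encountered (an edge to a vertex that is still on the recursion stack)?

Ashby→Brent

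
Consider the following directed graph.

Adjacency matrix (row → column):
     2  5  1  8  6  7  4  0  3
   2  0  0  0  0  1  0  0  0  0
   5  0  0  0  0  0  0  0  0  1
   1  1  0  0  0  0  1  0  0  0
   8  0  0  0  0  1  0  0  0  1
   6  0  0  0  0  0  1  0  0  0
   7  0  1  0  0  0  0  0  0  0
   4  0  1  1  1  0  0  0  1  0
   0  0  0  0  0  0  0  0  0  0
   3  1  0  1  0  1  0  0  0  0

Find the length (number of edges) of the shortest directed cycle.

4

For each vertex v, BFS finds the shortest path from v back to v.
The shortest such closed walk is 1 → 7 → 5 → 3 → 1, length 4.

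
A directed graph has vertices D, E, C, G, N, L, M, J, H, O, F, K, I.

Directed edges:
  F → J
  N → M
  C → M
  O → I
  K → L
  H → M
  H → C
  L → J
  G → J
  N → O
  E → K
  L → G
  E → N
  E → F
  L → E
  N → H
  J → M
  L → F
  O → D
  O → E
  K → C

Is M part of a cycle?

No

M lies on a cycle iff there is a path from M back to itself.
Exploring from M, it never reaches itself; equivalently, its strongly connected component is a singleton.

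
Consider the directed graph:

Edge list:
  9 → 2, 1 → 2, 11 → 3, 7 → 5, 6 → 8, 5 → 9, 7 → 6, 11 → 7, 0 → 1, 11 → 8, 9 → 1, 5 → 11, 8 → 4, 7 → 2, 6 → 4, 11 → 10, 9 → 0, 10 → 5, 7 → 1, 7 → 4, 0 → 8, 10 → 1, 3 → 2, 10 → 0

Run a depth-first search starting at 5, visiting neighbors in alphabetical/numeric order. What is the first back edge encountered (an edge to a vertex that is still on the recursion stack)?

DFS from 5 (visiting neighbors in alphabetical/numeric order); mark gray on enter, black on exit:
5 gray
  9 gray
    0 gray
      1 gray
        2 gray
        2 black
      1 black
      8 gray
        4 gray
        4 black
      8 black
    0 black
    9→1: 1 black — skip
    9→2: 2 black — skip
  9 black
  11 gray
    3 gray
      3→2: 2 black — skip
    3 black
    7 gray
      7→1: 1 black — skip
      7→2: 2 black — skip
      7→4: 4 black — skip
      7→5: 5 is gray → back edge
First back edge: 7 → 5.

7→5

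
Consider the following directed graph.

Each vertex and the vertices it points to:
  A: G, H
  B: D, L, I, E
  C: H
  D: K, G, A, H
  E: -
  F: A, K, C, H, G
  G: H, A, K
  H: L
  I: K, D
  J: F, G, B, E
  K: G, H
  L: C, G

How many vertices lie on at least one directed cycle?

A vertex is on a directed cycle iff it belongs to a strongly connected component of size ≥ 2 (or has a self-loop).
The vertices on cycles are {A, C, G, H, K, L} — 6 in total.

6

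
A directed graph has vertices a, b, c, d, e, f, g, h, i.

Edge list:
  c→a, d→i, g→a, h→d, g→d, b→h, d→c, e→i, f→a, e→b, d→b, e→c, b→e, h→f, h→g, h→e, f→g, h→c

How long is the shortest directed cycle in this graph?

2

For each vertex v, BFS finds the shortest path from v back to v.
The shortest such closed walk is e → b → e, length 2.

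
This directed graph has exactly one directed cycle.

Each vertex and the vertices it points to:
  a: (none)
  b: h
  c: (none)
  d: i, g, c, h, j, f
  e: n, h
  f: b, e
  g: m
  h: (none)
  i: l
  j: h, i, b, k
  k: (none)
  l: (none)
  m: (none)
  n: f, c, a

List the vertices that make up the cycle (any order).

DFS with gray/black marking from f:
f gray
  b gray
    h gray
    h black
  b black
  e gray
    n gray
      n→f: f is gray → back edge
Back edge closes the cycle f → e → n → f; its vertices are {e, f, n}.

e, f, n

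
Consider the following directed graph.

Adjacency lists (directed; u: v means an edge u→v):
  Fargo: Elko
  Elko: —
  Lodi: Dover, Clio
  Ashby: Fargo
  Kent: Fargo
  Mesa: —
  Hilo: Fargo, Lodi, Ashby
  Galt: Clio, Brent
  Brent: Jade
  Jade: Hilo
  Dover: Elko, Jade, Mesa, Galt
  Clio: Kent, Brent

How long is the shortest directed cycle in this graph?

For each vertex v, BFS finds the shortest path from v back to v.
The shortest such closed walk is Lodi → Dover → Jade → Hilo → Lodi, length 4.

4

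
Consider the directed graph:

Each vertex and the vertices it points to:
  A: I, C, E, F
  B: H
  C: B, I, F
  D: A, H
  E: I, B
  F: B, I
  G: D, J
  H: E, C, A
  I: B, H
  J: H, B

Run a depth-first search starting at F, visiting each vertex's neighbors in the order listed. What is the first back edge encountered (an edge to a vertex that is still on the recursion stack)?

DFS from F (visiting each vertex's neighbors in the order listed); mark gray on enter, black on exit:
F gray
  B gray
    H gray
      E gray
        I gray
          I→B: B is gray → back edge
First back edge: I → B.

I->B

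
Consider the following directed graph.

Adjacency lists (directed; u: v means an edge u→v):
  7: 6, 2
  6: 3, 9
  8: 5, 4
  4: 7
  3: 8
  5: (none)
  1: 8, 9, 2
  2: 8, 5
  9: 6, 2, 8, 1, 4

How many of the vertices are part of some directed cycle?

A vertex is on a directed cycle iff it belongs to a strongly connected component of size ≥ 2 (or has a self-loop).
The vertices on cycles are {1, 2, 3, 4, 6, 7, 8, 9} — 8 in total.

8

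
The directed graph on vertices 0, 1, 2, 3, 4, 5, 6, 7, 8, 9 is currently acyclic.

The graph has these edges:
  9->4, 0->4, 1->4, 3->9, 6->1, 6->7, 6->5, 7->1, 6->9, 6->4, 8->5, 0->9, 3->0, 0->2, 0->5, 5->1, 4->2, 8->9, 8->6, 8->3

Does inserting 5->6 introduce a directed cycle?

Yes

Adding 5→6 creates a cycle iff 6 can already reach 5.
Path from 6: 6 → 5.
So 6 → … → 5 → 6 is a cycle.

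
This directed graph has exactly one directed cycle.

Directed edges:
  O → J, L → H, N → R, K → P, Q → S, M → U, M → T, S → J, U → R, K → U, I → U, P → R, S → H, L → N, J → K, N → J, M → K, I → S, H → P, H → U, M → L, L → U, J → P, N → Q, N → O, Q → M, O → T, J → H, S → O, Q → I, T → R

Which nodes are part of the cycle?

DFS with gray/black marking from Q:
Q gray
  I gray
    S gray
      O gray
        J gray
          P gray
            R gray
            R black
          P black
          K gray
            K→P: P black — skip
            U gray
              U→R: R black — skip
            U black
          K black
          H gray
            H→U: U black — skip
            H→P: P black — skip
          H black
        J black
        T gray
          T→R: R black — skip
        T black
      O black
      S→H: H black — skip
      S→J: J black — skip
    S black
    I→U: U black — skip
  I black
  Q→S: S black — skip
  M gray
    M→K: K black — skip
    M→U: U black — skip
    M→T: T black — skip
    L gray
      L→H: H black — skip
      L→U: U black — skip
      N gray
        N→R: R black — skip
        N→O: O black — skip
        N→Q: Q is gray → back edge
Back edge closes the cycle Q → M → L → N → Q; its vertices are {L, M, N, Q}.

L, M, N, Q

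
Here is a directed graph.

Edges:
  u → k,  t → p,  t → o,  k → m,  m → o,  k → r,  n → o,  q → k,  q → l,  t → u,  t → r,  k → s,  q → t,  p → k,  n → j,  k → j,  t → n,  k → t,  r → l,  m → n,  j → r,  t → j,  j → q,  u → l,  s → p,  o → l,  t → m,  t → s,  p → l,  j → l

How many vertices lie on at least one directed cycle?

A vertex is on a directed cycle iff it belongs to a strongly connected component of size ≥ 2 (or has a self-loop).
The vertices on cycles are {j, k, m, n, p, q, s, t, u} — 9 in total.

9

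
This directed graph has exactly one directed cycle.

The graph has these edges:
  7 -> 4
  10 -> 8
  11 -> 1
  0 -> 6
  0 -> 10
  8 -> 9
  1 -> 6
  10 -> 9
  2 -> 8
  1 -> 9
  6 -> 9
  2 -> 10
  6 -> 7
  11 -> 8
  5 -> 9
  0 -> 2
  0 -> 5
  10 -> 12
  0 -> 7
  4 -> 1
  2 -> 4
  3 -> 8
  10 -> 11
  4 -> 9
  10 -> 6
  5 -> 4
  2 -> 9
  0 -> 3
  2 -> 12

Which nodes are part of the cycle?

DFS with gray/black marking from 7:
7 gray
  4 gray
    1 gray
      6 gray
        6→7: 7 is gray → back edge
Back edge closes the cycle 7 → 4 → 1 → 6 → 7; its vertices are {1, 4, 6, 7}.

1, 4, 6, 7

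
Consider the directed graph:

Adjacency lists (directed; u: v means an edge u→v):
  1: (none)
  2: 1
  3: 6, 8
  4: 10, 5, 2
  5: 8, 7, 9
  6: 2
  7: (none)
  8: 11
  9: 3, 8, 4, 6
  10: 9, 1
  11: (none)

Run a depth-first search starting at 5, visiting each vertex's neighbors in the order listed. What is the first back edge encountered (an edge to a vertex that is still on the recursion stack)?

10->9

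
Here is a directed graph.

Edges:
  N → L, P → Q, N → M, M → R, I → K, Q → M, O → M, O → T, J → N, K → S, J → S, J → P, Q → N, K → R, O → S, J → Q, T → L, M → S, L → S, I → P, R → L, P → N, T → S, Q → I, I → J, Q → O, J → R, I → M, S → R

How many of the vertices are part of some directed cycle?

A vertex is on a directed cycle iff it belongs to a strongly connected component of size ≥ 2 (or has a self-loop).
The vertices on cycles are {I, J, L, P, Q, R, S} — 7 in total.

7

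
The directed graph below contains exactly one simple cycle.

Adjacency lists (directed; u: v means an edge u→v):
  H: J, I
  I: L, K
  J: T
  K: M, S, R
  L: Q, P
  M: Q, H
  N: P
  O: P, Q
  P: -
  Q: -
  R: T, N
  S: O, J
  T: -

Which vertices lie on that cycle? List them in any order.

DFS with gray/black marking from K:
K gray
  M gray
    Q gray
    Q black
    H gray
      J gray
        T gray
        T black
      J black
      I gray
        L gray
          L→Q: Q black — skip
          P gray
          P black
        L black
        I→K: K is gray → back edge
Back edge closes the cycle K → M → H → I → K; its vertices are {H, I, K, M}.

H, I, K, M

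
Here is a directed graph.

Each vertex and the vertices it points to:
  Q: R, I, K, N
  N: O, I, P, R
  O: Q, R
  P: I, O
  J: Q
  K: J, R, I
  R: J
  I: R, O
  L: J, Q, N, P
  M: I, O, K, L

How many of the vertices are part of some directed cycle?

A vertex is on a directed cycle iff it belongs to a strongly connected component of size ≥ 2 (or has a self-loop).
The vertices on cycles are {I, J, K, N, O, P, Q, R} — 8 in total.

8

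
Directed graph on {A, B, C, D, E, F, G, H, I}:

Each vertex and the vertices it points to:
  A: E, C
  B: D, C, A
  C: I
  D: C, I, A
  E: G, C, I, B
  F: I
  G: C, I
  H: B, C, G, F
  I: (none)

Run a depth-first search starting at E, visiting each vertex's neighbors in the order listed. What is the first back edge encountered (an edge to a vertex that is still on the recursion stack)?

DFS from E (visiting each vertex's neighbors in the order listed); mark gray on enter, black on exit:
E gray
  G gray
    C gray
      I gray
      I black
    C black
    G→I: I black — skip
  G black
  E→C: C black — skip
  E→I: I black — skip
  B gray
    D gray
      D→C: C black — skip
      D→I: I black — skip
      A gray
        A→E: E is gray → back edge
First back edge: A → E.

A->E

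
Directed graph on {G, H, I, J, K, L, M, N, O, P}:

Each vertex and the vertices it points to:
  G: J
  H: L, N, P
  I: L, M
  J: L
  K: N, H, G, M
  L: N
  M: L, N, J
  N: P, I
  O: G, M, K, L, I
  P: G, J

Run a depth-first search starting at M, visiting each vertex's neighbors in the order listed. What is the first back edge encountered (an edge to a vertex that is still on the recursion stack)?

DFS from M (visiting each vertex's neighbors in the order listed); mark gray on enter, black on exit:
M gray
  L gray
    N gray
      P gray
        G gray
          J gray
            J→L: L is gray → back edge
First back edge: J → L.

J→L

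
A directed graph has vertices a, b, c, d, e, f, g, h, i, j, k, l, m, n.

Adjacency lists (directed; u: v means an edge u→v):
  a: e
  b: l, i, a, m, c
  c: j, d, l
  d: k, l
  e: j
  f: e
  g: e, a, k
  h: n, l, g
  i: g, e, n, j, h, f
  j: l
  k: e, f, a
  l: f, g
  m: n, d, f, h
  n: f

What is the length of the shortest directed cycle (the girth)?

4

For each vertex v, BFS finds the shortest path from v back to v.
The shortest such closed walk is j → l → f → e → j, length 4.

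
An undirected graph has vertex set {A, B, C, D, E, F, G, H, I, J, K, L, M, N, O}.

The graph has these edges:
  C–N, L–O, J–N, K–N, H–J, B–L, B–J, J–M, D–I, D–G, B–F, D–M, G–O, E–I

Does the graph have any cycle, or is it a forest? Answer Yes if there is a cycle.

DFS, tracking each vertex's parent; an edge to a visited non-parent vertex closes a cycle.
Start from G:
visit G (parent –)
  visit O (parent G)
    O–G: parent, skip
    visit L (parent O)
      L–O: parent, skip
      visit B (parent L)
        visit J (parent B)
          visit H (parent J)
            H–J: parent, skip
          J–B: parent, skip
          visit N (parent J)
            visit K (parent N)
              K–N: parent, skip
            N–J: parent, skip
            visit C (parent N)
              C–N: parent, skip
          visit M (parent J)
            M–J: parent, skip
            visit D (parent M)
              D–G: G visited and ≠ parent → cycle
Cycle: G – O – L – B – J – M – D – G.

Yes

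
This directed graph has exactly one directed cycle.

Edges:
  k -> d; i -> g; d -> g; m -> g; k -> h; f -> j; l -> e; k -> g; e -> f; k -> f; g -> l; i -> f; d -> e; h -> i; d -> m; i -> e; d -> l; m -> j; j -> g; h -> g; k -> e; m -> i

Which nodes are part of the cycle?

e, f, g, j, l

DFS with gray/black marking from l:
l gray
  e gray
    f gray
      j gray
        g gray
          g→l: l is gray → back edge
Back edge closes the cycle l → e → f → j → g → l; its vertices are {e, f, g, j, l}.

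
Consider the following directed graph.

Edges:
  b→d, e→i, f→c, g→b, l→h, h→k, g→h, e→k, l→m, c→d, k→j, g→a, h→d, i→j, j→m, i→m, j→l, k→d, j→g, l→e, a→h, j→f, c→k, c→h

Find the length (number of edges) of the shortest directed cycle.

4

For each vertex v, BFS finds the shortest path from v back to v.
The shortest such closed walk is j → f → c → k → j, length 4.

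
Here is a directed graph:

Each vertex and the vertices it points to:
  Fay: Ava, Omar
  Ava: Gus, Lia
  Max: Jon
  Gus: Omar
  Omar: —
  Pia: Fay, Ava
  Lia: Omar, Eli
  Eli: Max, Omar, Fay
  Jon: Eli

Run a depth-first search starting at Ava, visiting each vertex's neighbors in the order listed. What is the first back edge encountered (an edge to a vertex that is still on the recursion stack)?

DFS from Ava (visiting each vertex's neighbors in the order listed); mark gray on enter, black on exit:
Ava gray
  Gus gray
    Omar gray
    Omar black
  Gus black
  Lia gray
    Lia→Omar: Omar black — skip
    Eli gray
      Max gray
        Jon gray
          Jon→Eli: Eli is gray → back edge
First back edge: Jon → Eli.

Jon->Eli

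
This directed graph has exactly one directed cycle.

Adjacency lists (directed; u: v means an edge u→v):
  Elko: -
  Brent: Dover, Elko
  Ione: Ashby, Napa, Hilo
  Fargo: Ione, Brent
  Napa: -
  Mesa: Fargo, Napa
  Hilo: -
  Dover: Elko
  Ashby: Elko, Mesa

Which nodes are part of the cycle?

Ione, Mesa, Ashby, Fargo

DFS with gray/black marking from Fargo:
Fargo gray
  Ione gray
    Ashby gray
      Elko gray
      Elko black
      Mesa gray
        Mesa→Fargo: Fargo is gray → back edge
Back edge closes the cycle Fargo → Ione → Ashby → Mesa → Fargo; its vertices are {Ione, Mesa, Ashby, Fargo}.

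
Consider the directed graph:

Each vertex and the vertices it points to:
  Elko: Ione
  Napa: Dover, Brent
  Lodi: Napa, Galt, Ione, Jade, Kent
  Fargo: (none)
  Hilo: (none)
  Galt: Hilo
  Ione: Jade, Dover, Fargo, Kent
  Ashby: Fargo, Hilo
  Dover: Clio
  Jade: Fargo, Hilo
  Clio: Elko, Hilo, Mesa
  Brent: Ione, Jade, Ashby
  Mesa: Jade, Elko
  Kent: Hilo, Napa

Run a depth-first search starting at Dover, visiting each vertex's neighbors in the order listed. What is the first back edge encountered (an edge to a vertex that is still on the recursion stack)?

Ione→Dover

DFS from Dover (visiting each vertex's neighbors in the order listed); mark gray on enter, black on exit:
Dover gray
  Clio gray
    Elko gray
      Ione gray
        Jade gray
          Fargo gray
          Fargo black
          Hilo gray
          Hilo black
        Jade black
        Ione→Dover: Dover is gray → back edge
First back edge: Ione → Dover.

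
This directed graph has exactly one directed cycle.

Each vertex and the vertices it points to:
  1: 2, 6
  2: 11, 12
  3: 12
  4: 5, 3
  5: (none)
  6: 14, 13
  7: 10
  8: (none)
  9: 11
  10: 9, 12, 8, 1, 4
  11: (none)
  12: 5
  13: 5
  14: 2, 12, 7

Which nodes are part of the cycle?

DFS with gray/black marking from 10:
10 gray
  9 gray
    11 gray
    11 black
  9 black
  12 gray
    5 gray
    5 black
  12 black
  8 gray
  8 black
  1 gray
    2 gray
      2→11: 11 black — skip
      2→12: 12 black — skip
    2 black
    6 gray
      14 gray
        14→2: 2 black — skip
        14→12: 12 black — skip
        7 gray
          7→10: 10 is gray → back edge
Back edge closes the cycle 10 → 1 → 6 → 14 → 7 → 10; its vertices are {1, 6, 7, 10, 14}.

1, 6, 7, 10, 14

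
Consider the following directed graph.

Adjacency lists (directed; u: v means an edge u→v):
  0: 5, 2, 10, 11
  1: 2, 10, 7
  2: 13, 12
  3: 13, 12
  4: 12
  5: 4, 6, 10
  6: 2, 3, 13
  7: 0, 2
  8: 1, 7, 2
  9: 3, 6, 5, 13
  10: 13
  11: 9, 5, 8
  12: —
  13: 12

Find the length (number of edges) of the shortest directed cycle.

4

For each vertex v, BFS finds the shortest path from v back to v.
The shortest such closed walk is 11 → 8 → 7 → 0 → 11, length 4.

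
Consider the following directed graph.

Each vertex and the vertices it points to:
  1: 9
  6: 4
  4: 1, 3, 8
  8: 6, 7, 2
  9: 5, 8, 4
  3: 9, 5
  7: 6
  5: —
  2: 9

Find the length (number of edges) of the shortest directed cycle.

3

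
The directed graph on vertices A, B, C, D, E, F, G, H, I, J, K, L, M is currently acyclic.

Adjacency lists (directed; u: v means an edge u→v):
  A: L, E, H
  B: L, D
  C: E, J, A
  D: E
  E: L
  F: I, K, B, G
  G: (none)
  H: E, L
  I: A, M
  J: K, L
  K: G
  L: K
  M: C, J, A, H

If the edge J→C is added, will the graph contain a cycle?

Yes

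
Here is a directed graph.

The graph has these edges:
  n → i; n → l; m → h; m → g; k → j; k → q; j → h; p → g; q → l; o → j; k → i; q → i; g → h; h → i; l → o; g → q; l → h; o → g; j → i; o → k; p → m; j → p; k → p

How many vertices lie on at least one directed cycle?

A vertex is on a directed cycle iff it belongs to a strongly connected component of size ≥ 2 (or has a self-loop).
The vertices on cycles are {g, j, k, l, m, o, p, q} — 8 in total.

8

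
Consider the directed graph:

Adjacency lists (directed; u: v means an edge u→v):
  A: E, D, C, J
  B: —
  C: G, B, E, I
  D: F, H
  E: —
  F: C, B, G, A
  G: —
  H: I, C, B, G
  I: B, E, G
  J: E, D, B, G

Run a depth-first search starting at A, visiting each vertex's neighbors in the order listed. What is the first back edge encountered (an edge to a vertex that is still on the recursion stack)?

F→A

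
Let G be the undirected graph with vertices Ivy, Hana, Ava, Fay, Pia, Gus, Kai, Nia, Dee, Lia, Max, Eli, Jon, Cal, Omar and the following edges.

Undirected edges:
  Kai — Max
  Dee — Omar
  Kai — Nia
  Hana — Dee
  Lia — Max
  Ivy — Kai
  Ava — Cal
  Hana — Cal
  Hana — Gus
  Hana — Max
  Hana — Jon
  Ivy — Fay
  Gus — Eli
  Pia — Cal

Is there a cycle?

No

DFS, tracking each vertex's parent; an edge to a visited non-parent vertex closes a cycle.
Start from Cal:
visit Cal (parent –)
  visit Ava (parent Cal)
    Ava–Cal: parent, skip
  visit Hana (parent Cal)
    visit Max (parent Hana)
      Max–Hana: parent, skip
      visit Lia (parent Max)
        Lia–Max: parent, skip
      visit Kai (parent Max)
        visit Ivy (parent Kai)
          Ivy–Kai: parent, skip
          visit Fay (parent Ivy)
            Fay–Ivy: parent, skip
        visit Nia (parent Kai)
          Nia–Kai: parent, skip
        Kai–Max: parent, skip
    visit Gus (parent Hana)
      Gus–Hana: parent, skip
      visit Eli (parent Gus)
        Eli–Gus: parent, skip
    Hana–Cal: parent, skip
    visit Jon (parent Hana)
      Jon–Hana: parent, skip
    visit Dee (parent Hana)
      Dee–Hana: parent, skip
      visit Omar (parent Dee)
        Omar–Dee: parent, skip
  visit Pia (parent Cal)
    Pia–Cal: parent, skip
No non-parent visited neighbor found — the graph is a forest.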